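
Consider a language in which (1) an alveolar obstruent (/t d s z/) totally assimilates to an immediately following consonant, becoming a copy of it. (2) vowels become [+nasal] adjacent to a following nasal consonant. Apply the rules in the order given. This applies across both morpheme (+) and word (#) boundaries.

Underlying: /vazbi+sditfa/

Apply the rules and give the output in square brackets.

Rule 1: /z/ before /b/ → [b] (total assimilation)
Rule 1: /s/ before /d/ → [d] (total assimilation)
Rule 1: /t/ before /f/ → [f] (total assimilation)
After rule 1: vabbi+ddiffa
Rule 2: no segment meets the rule's conditions; no change.

[vabbi+ddiffa]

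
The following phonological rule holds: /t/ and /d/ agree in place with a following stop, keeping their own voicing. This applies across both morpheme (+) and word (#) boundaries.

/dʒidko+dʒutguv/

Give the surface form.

/d/ before /k/ (velar) → [g]
/t/ before /g/ (velar) → [k]

[dʒigko+dʒukguv]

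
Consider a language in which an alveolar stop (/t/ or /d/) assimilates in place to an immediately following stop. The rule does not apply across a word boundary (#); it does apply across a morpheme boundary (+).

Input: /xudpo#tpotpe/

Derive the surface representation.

[xubpo#ppoppe]

/d/ before /p/ (labial) → [b]
/t/ before /p/ (labial) → [p]
/t/ before /p/ (labial) → [p]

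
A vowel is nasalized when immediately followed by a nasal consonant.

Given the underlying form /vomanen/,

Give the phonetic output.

/o/ before nasal /m/ → [õ]
/a/ before nasal /n/ → [ã]
/e/ before nasal /n/ → [ẽ]

[võmãnẽn]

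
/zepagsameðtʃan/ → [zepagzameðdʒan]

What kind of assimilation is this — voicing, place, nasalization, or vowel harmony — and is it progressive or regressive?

/s/→[z] /tʃ/→[dʒ].
Each target copies a feature from the preceding segment, so the direction is progressive.

voicing assimilation, progressive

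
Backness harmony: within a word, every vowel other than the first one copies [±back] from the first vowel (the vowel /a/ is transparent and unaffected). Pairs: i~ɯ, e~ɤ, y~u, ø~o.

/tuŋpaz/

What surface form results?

no segment meets the rule's conditions; no change.

[tuŋpaz]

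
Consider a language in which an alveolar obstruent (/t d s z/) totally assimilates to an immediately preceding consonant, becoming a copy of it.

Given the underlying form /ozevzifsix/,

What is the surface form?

[ozevviffix]

/z/ after /v/ → [v] (total assimilation)
/s/ after /f/ → [f] (total assimilation)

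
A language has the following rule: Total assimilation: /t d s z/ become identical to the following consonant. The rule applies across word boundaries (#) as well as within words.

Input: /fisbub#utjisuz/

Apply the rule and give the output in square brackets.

/s/ before /b/ → [b] (total assimilation)
/t/ before /j/ → [j] (total assimilation)

[fibbub#ujjisuz]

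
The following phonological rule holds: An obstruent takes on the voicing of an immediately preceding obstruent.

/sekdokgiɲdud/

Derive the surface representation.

[sektokkiɲdud]

/d/ after /k/ (voiceless) → [t]
/g/ after /k/ (voiceless) → [k]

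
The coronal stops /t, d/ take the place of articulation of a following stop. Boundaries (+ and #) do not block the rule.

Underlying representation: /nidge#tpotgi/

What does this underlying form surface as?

[nigge#ppokgi]

/d/ before /g/ (velar) → [g]
/t/ before /p/ (labial) → [p]
/t/ before /g/ (velar) → [k]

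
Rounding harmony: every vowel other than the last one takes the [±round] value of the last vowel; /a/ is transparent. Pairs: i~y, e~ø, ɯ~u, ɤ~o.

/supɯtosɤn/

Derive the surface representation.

[sɯpɯtɤsɤn]

/u/ harmonizes with /ɤ/ ([-round]) → [ɯ]
/o/ harmonizes with /ɤ/ ([-round]) → [ɤ]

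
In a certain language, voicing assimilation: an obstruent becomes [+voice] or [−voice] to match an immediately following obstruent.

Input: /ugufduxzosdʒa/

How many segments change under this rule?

3

/f/ before /d/ (voiced) → [v]
/x/ before /z/ (voiced) → [ɣ]
/s/ before /dʒ/ (voiced) → [z]
3 segments change.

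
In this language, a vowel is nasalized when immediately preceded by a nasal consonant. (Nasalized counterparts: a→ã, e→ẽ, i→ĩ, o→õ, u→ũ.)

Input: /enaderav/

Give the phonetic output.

[enãderav]

/a/ after nasal /n/ → [ã]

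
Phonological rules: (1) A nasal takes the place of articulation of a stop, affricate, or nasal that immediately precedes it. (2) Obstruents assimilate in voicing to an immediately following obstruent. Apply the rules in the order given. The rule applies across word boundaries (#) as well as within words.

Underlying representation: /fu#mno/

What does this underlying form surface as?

[fu#mmo]

Rule 1: /n/ after /m/ (labial) → [m]
After rule 1: fu#mmo
Rule 2: no segment meets the rule's conditions; no change.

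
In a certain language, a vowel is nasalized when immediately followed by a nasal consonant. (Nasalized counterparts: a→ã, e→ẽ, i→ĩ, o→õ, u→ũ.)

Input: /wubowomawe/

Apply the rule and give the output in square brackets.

/o/ before nasal /m/ → [õ]

[wubowõmawe]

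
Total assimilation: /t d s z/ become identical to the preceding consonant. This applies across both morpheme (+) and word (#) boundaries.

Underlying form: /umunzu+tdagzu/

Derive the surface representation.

/z/ after /n/ → [n] (total assimilation)
/d/ after /t/ → [t] (total assimilation)
/z/ after /g/ → [g] (total assimilation)

[umunnu+ttaggu]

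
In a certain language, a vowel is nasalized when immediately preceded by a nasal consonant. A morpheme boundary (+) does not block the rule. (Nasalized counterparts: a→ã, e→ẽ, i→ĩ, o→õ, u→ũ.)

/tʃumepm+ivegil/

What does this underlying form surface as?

/e/ after nasal /m/ → [ẽ]
/i/ after nasal /m/ → [ĩ]

[tʃumẽpm+ĩvegil]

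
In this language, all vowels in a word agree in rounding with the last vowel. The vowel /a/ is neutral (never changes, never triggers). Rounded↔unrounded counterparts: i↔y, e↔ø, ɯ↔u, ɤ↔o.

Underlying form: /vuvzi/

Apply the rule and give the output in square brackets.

/u/ harmonizes with /i/ ([-round]) → [ɯ]

[vɯvzi]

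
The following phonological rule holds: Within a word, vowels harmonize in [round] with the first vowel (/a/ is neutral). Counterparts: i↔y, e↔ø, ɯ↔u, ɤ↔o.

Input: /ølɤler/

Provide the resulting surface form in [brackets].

/ɤ/ harmonizes with /ø/ ([+round]) → [o]
/e/ harmonizes with /ø/ ([+round]) → [ø]

[ølolør]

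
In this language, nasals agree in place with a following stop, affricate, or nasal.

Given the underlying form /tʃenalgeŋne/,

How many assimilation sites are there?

/ŋ/ before /n/ (alveolar) → [n]
1 segment changes.

1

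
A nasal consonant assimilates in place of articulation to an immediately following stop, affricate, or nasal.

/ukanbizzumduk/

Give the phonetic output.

[ukambizzunduk]

/n/ before /b/ (labial) → [m]
/m/ before /d/ (alveolar) → [n]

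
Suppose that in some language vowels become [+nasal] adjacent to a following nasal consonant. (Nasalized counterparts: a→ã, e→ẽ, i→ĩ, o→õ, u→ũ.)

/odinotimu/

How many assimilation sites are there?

2

/i/ before nasal /n/ → [ĩ]
/i/ before nasal /m/ → [ĩ]
2 segments change.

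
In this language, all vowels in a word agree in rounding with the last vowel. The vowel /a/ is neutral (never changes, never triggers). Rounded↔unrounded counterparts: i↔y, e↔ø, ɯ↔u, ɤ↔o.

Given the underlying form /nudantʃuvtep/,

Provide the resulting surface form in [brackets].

[nɯdantʃɯvtep]

/u/ harmonizes with /e/ ([-round]) → [ɯ]
/u/ harmonizes with /e/ ([-round]) → [ɯ]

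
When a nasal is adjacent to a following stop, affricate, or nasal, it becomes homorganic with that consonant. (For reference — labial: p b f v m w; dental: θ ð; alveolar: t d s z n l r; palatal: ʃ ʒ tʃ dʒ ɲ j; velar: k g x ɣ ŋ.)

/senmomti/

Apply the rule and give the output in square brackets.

[semmonti]

/n/ before /m/ (labial) → [m]
/m/ before /t/ (alveolar) → [n]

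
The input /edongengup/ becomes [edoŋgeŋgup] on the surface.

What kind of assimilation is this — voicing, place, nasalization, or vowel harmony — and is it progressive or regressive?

place assimilation, regressive

/n/→[ŋ] /n/→[ŋ].
Each target copies a feature from the following segment, so the direction is regressive.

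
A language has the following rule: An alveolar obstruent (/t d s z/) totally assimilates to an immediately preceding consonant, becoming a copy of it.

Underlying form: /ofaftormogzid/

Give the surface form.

[ofafformoggid]

/t/ after /f/ → [f] (total assimilation)
/z/ after /g/ → [g] (total assimilation)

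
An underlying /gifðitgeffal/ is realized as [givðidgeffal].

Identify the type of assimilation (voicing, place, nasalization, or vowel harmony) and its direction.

/f/→[v] /t/→[d].
Each target copies a feature from the following segment, so the direction is regressive.

voicing assimilation, regressive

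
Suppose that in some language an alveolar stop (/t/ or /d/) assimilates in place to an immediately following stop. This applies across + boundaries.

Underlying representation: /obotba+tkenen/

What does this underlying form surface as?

/t/ before /b/ (labial) → [p]
/t/ before /k/ (velar) → [k]

[obopba+kkenen]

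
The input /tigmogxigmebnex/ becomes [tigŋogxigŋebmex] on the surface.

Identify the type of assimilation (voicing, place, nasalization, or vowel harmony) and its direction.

place assimilation, progressive

/m/→[ŋ] /m/→[ŋ] /n/→[m].
Each target copies a feature from the preceding segment, so the direction is progressive.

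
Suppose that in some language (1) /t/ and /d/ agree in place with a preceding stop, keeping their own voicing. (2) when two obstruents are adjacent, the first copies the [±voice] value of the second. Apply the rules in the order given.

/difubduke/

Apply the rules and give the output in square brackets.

Rule 1: /d/ after /b/ (labial) → [b]
After rule 1: difubbuke
Rule 2: no segment meets the rule's conditions; no change.

[difubbuke]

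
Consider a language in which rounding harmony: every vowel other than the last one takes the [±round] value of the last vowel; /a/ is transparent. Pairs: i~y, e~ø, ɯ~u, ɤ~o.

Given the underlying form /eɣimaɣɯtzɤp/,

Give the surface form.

[eɣimaɣɯtzɤp]

no segment meets the rule's conditions; no change.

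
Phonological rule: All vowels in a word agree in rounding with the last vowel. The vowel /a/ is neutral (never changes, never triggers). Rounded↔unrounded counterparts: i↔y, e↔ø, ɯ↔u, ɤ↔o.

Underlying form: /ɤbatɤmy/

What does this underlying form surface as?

[obatomy]

/ɤ/ harmonizes with /y/ ([+round]) → [o]
/ɤ/ harmonizes with /y/ ([+round]) → [o]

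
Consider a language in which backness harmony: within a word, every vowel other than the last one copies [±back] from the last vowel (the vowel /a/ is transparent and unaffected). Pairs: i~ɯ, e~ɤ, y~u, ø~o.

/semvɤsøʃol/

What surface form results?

[sɤmvɤsoʃol]

/e/ harmonizes with /o/ ([+back]) → [ɤ]
/ø/ harmonizes with /o/ ([+back]) → [o]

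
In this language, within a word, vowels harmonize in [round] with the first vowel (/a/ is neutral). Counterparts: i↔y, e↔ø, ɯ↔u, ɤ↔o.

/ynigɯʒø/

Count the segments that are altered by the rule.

2

/i/ harmonizes with /y/ ([+round]) → [y]
/ɯ/ harmonizes with /y/ ([+round]) → [u]
2 segments change.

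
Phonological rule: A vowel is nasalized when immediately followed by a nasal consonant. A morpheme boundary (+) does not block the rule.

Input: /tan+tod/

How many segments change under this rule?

/a/ before nasal /n/ → [ã]
1 segment changes.

1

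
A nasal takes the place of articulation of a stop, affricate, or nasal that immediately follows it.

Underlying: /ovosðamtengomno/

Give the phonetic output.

[ovosðanteŋgonno]

/m/ before /t/ (alveolar) → [n]
/n/ before /g/ (velar) → [ŋ]
/m/ before /n/ (alveolar) → [n]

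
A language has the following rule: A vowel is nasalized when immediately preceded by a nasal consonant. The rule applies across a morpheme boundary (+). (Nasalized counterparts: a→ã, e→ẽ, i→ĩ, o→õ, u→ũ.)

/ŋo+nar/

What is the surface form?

/o/ after nasal /ŋ/ → [õ]
/a/ after nasal /n/ → [ã]

[ŋõ+nãr]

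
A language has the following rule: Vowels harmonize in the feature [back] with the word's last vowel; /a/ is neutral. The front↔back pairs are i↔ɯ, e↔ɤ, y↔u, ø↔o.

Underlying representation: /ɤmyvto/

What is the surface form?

/y/ harmonizes with /o/ ([+back]) → [u]

[ɤmuvto]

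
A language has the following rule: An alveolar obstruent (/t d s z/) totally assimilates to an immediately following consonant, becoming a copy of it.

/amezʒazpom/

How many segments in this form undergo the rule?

2

/z/ before /ʒ/ → [ʒ] (total assimilation)
/z/ before /p/ → [p] (total assimilation)
2 segments change.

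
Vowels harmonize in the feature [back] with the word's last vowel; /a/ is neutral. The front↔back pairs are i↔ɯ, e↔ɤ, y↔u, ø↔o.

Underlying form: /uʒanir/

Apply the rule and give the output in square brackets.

/u/ harmonizes with /i/ ([-back]) → [y]

[yʒanir]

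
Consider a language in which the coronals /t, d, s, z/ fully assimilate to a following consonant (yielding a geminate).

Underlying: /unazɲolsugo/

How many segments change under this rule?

/z/ before /ɲ/ → [ɲ] (total assimilation)
1 segment changes.

1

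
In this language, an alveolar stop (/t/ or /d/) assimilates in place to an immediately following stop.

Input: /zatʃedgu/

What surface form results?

[zatʃeggu]

/d/ before /g/ (velar) → [g]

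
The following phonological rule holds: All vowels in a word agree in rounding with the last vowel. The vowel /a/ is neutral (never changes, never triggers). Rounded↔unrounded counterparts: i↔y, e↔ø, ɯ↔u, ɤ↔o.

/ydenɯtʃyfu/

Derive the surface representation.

/e/ harmonizes with /u/ ([+round]) → [ø]
/ɯ/ harmonizes with /u/ ([+round]) → [u]

[ydønutʃyfu]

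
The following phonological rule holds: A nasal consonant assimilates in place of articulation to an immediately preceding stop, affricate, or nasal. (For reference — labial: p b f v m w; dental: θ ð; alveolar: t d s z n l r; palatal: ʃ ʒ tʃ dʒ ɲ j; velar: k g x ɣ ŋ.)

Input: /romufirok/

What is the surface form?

no segment meets the rule's conditions; no change.

[romufirok]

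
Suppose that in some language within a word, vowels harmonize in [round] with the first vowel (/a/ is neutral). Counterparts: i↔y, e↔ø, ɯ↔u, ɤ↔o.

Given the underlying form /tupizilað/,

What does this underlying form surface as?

[tupyzylað]

/i/ harmonizes with /u/ ([+round]) → [y]
/i/ harmonizes with /u/ ([+round]) → [y]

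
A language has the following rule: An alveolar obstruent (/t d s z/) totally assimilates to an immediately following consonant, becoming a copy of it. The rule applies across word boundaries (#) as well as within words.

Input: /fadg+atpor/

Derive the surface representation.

[fagg+appor]

/d/ before /g/ → [g] (total assimilation)
/t/ before /p/ → [p] (total assimilation)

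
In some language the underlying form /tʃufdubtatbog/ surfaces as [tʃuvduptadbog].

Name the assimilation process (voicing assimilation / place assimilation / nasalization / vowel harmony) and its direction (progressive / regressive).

voicing assimilation, regressive

/f/→[v] /b/→[p] /t/→[d].
Each target copies a feature from the following segment, so the direction is regressive.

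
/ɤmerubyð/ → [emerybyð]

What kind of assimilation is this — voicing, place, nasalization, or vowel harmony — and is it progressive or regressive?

vowel harmony, regressive

/ɤ/→[e] /u/→[y].
Vowels agree with the last vowel, so the harmony is regressive.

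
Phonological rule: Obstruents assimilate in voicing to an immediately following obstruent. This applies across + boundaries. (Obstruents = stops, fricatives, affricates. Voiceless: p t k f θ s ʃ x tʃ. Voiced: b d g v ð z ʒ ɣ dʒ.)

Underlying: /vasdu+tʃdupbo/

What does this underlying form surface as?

[vazdu+dʒdubbo]

/s/ before /d/ (voiced) → [z]
/tʃ/ before /d/ (voiced) → [dʒ]
/p/ before /b/ (voiced) → [b]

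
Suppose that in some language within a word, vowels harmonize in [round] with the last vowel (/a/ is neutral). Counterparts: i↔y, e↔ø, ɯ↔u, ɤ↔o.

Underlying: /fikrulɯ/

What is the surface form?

/u/ harmonizes with /ɯ/ ([-round]) → [ɯ]

[fikrɯlɯ]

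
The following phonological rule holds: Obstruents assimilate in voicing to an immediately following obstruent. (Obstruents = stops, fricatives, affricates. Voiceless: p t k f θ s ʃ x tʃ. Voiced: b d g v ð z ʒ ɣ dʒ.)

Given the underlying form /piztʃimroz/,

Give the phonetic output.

/z/ before /tʃ/ (voiceless) → [s]

[pistʃimroz]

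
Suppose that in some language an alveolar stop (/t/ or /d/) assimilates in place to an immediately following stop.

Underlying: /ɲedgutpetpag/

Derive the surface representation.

[ɲegguppeppag]

/d/ before /g/ (velar) → [g]
/t/ before /p/ (labial) → [p]
/t/ before /p/ (labial) → [p]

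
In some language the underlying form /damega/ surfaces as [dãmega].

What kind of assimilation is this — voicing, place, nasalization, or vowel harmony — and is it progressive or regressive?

nasalization, regressive

/a/→[ã].
Each target copies a feature from the following segment, so the direction is regressive.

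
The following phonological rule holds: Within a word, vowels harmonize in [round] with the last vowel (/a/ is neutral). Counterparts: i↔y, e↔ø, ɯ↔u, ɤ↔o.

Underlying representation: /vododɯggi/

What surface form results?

[vɤdɤdɯggi]

/o/ harmonizes with /i/ ([-round]) → [ɤ]
/o/ harmonizes with /i/ ([-round]) → [ɤ]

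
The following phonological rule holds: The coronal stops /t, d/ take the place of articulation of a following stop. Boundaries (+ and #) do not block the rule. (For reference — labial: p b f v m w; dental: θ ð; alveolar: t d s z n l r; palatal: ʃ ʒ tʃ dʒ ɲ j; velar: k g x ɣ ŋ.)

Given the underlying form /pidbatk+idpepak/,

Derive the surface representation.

[pibbakk+ibpepak]

/d/ before /b/ (labial) → [b]
/t/ before /k/ (velar) → [k]
/d/ before /p/ (labial) → [b]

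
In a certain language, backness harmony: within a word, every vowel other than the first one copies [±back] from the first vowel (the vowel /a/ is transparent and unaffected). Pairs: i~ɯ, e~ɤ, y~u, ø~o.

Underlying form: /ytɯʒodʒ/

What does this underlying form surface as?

[ytiʒødʒ]

/ɯ/ harmonizes with /y/ ([-back]) → [i]
/o/ harmonizes with /y/ ([-back]) → [ø]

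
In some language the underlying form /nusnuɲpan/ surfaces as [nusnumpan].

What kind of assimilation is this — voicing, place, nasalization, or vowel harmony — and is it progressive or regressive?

place assimilation, regressive

/ɲ/→[m].
Each target copies a feature from the following segment, so the direction is regressive.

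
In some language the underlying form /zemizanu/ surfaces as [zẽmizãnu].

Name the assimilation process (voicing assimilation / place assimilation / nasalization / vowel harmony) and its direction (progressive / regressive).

/e/→[ẽ] /a/→[ã].
Each target copies a feature from the following segment, so the direction is regressive.

nasalization, regressive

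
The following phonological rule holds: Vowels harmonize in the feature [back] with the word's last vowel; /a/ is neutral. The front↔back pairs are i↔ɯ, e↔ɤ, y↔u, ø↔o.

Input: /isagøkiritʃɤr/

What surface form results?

[ɯsagokɯrɯtʃɤr]

/i/ harmonizes with /ɤ/ ([+back]) → [ɯ]
/ø/ harmonizes with /ɤ/ ([+back]) → [o]
/i/ harmonizes with /ɤ/ ([+back]) → [ɯ]
/i/ harmonizes with /ɤ/ ([+back]) → [ɯ]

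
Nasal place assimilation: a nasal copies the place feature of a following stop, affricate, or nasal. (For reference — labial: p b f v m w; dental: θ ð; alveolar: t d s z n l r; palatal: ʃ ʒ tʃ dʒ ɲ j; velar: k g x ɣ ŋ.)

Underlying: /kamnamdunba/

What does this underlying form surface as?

[kannandumba]

/m/ before /n/ (alveolar) → [n]
/m/ before /d/ (alveolar) → [n]
/n/ before /b/ (labial) → [m]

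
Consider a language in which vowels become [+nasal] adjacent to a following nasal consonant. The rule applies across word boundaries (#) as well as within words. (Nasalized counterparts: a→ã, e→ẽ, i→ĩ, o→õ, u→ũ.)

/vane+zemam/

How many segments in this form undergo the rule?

3

/a/ before nasal /n/ → [ã]
/e/ before nasal /m/ → [ẽ]
/a/ before nasal /m/ → [ã]
3 segments change.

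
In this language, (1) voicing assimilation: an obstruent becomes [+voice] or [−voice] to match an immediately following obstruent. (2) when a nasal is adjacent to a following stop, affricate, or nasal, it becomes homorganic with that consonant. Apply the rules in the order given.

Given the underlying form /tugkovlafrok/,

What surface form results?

Rule 1: /g/ before /k/ (voiceless) → [k]
After rule 1: tukkovlafrok
Rule 2: no segment meets the rule's conditions; no change.

[tukkovlafrok]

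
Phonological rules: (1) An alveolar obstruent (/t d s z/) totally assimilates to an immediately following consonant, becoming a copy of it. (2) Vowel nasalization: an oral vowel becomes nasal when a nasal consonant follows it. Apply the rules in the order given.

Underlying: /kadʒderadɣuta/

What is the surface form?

Rule 1: /d/ before /ɣ/ → [ɣ] (total assimilation)
After rule 1: kadʒderaɣɣuta
Rule 2: no segment meets the rule's conditions; no change.

[kadʒderaɣɣuta]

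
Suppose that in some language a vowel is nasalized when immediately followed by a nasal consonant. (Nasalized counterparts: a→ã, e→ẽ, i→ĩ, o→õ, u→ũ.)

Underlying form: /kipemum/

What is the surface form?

[kipẽmũm]

/e/ before nasal /m/ → [ẽ]
/u/ before nasal /m/ → [ũ]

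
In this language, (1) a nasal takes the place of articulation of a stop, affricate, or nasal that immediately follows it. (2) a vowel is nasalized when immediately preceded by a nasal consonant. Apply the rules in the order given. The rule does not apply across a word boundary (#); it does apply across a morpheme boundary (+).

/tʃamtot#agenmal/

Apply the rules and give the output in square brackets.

[tʃantot#agemmãl]

Rule 1: /m/ before /t/ (alveolar) → [n]
Rule 1: /n/ before /m/ (labial) → [m]
After rule 1: tʃantot#agemmal
Rule 2: /a/ after nasal /m/ → [ã]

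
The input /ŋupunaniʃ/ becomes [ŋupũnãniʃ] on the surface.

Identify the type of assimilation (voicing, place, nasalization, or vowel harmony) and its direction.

/u/→[ũ] /a/→[ã].
Each target copies a feature from the following segment, so the direction is regressive.

nasalization, regressive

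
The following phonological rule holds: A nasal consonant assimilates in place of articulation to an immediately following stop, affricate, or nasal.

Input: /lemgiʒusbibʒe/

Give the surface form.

/m/ before /g/ (velar) → [ŋ]

[leŋgiʒusbibʒe]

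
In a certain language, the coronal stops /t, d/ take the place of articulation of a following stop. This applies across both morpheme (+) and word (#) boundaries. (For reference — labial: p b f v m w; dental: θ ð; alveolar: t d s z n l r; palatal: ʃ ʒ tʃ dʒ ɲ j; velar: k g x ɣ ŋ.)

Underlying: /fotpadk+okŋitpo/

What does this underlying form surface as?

/t/ before /p/ (labial) → [p]
/d/ before /k/ (velar) → [g]
/t/ before /p/ (labial) → [p]

[foppagk+okŋippo]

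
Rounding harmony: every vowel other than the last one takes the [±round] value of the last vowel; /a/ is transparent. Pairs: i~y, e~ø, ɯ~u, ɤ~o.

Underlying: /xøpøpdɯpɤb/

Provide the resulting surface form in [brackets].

[xepepdɯpɤb]

/ø/ harmonizes with /ɤ/ ([-round]) → [e]
/ø/ harmonizes with /ɤ/ ([-round]) → [e]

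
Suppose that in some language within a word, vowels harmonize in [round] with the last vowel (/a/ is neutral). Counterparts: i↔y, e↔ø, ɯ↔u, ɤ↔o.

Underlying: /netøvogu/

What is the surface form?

[nøtøvogu]

/e/ harmonizes with /u/ ([+round]) → [ø]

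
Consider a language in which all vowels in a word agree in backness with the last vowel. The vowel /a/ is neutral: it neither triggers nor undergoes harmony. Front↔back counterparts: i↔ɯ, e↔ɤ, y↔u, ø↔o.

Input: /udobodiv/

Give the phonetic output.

/u/ harmonizes with /i/ ([-back]) → [y]
/o/ harmonizes with /i/ ([-back]) → [ø]
/o/ harmonizes with /i/ ([-back]) → [ø]

[ydøbødiv]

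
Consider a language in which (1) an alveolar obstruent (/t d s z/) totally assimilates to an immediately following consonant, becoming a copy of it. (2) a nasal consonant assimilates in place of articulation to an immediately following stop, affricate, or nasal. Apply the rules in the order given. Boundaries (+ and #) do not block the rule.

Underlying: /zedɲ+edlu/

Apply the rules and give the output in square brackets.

[zeɲɲ+ellu]

Rule 1: /d/ before /ɲ/ → [ɲ] (total assimilation)
Rule 1: /d/ before /l/ → [l] (total assimilation)
After rule 1: zeɲɲ+ellu
Rule 2: no segment meets the rule's conditions; no change.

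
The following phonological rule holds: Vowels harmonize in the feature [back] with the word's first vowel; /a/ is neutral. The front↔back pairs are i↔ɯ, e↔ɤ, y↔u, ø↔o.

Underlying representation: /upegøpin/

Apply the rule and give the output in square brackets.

[upɤgopɯn]

/e/ harmonizes with /u/ ([+back]) → [ɤ]
/ø/ harmonizes with /u/ ([+back]) → [o]
/i/ harmonizes with /u/ ([+back]) → [ɯ]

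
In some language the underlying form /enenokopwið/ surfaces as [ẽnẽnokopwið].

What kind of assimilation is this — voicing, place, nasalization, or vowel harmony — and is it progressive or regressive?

/e/→[ẽ] /e/→[ẽ].
Each target copies a feature from the following segment, so the direction is regressive.

nasalization, regressive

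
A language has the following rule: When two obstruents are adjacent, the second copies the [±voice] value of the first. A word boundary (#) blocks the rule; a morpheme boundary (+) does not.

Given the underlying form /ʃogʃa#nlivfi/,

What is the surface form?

/ʃ/ after /g/ (voiced) → [ʒ]
/f/ after /v/ (voiced) → [v]

[ʃogʒa#nlivvi]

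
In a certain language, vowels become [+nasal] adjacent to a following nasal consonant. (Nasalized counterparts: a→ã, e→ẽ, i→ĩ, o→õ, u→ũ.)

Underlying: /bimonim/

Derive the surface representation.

[bĩmõnĩm]

/i/ before nasal /m/ → [ĩ]
/o/ before nasal /n/ → [õ]
/i/ before nasal /m/ → [ĩ]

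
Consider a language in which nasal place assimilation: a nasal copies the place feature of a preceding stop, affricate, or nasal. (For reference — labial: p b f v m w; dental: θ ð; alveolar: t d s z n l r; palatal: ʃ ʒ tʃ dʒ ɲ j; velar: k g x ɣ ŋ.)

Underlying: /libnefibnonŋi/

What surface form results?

[libmefibmonni]

/n/ after /b/ (labial) → [m]
/n/ after /b/ (labial) → [m]
/ŋ/ after /n/ (alveolar) → [n]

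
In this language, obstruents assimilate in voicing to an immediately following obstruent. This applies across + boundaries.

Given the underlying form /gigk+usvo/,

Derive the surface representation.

/g/ before /k/ (voiceless) → [k]
/s/ before /v/ (voiced) → [z]

[gikk+uzvo]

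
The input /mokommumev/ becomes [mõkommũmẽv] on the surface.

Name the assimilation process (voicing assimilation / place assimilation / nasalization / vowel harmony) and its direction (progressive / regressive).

nasalization, progressive

/o/→[õ] /u/→[ũ] /e/→[ẽ].
Each target copies a feature from the preceding segment, so the direction is progressive.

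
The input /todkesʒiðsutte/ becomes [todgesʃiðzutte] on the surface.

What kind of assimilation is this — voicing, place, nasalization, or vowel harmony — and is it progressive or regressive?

/k/→[g] /ʒ/→[ʃ] /s/→[z].
Each target copies a feature from the preceding segment, so the direction is progressive.

voicing assimilation, progressive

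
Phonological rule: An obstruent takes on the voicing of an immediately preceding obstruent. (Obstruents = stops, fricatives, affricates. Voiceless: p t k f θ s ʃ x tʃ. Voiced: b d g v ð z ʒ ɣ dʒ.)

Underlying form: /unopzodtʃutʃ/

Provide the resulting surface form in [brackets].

[unopsoddʒutʃ]

/z/ after /p/ (voiceless) → [s]
/tʃ/ after /d/ (voiced) → [dʒ]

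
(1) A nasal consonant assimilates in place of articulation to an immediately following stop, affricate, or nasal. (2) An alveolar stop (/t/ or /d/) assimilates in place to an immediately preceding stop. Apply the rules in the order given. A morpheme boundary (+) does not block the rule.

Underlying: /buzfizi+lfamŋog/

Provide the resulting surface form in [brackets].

Rule 1: /m/ before /ŋ/ (velar) → [ŋ]
After rule 1: buzfizi+lfaŋŋog
Rule 2: no segment meets the rule's conditions; no change.

[buzfizi+lfaŋŋog]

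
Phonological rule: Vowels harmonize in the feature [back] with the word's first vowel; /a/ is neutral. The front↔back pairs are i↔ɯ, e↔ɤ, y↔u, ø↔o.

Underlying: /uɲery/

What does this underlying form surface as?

/e/ harmonizes with /u/ ([+back]) → [ɤ]
/y/ harmonizes with /u/ ([+back]) → [u]

[uɲɤru]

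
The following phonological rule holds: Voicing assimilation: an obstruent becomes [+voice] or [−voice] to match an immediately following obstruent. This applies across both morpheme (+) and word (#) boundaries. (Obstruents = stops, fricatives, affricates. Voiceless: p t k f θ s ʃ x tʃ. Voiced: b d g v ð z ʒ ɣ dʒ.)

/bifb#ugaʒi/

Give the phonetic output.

/f/ before /b/ (voiced) → [v]

[bivb#ugaʒi]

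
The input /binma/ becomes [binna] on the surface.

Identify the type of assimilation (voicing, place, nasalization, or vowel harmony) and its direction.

/m/→[n].
Each target copies a feature from the preceding segment, so the direction is progressive.

place assimilation, progressive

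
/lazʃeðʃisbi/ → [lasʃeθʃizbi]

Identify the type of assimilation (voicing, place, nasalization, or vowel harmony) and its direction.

voicing assimilation, regressive

/z/→[s] /ð/→[θ] /s/→[z].
Each target copies a feature from the following segment, so the direction is regressive.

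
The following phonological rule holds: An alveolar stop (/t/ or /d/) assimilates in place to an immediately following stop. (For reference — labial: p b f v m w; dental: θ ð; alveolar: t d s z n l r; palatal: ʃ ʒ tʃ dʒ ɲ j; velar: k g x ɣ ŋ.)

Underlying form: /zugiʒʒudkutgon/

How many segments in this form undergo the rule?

2

/d/ before /k/ (velar) → [g]
/t/ before /g/ (velar) → [k]
2 segments change.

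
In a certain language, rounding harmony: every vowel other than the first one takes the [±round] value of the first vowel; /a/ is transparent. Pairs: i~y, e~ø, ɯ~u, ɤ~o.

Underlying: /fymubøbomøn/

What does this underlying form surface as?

no segment meets the rule's conditions; no change.

[fymubøbomøn]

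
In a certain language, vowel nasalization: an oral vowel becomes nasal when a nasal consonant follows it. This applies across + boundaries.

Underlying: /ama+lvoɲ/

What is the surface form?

[ãma+lvõɲ]

/a/ before nasal /m/ → [ã]
/o/ before nasal /ɲ/ → [õ]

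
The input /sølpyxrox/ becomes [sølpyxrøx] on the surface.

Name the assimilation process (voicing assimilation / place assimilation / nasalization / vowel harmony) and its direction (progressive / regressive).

/o/→[ø].
Vowels agree with the first vowel, so the harmony is progressive.

vowel harmony, progressive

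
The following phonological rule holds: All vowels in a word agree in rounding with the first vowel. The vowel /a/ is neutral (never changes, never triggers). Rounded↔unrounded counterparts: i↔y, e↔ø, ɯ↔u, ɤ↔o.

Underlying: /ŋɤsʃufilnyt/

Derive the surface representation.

[ŋɤsʃɯfilnit]

/u/ harmonizes with /ɤ/ ([-round]) → [ɯ]
/y/ harmonizes with /ɤ/ ([-round]) → [i]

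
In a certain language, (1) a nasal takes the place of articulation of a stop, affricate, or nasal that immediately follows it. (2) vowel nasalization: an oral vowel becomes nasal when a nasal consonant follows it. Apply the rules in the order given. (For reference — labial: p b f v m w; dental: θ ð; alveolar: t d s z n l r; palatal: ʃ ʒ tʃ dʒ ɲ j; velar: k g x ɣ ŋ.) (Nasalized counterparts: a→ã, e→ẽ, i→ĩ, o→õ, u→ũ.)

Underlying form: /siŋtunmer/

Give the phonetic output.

[sĩntũmmer]

Rule 1: /ŋ/ before /t/ (alveolar) → [n]
Rule 1: /n/ before /m/ (labial) → [m]
After rule 1: sintummer
Rule 2: /i/ before nasal /n/ → [ĩ]
Rule 2: /u/ before nasal /m/ → [ũ]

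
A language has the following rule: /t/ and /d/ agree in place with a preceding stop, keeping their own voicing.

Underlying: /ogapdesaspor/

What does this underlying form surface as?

[ogapbesaspor]

/d/ after /p/ (labial) → [b]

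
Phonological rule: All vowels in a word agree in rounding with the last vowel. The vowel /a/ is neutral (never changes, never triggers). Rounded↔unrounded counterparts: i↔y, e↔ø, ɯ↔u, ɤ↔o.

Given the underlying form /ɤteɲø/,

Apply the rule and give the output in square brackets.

/ɤ/ harmonizes with /ø/ ([+round]) → [o]
/e/ harmonizes with /ø/ ([+round]) → [ø]

[otøɲø]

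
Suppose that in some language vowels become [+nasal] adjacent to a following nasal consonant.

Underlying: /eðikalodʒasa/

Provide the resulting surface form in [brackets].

[eðikalodʒasa]

no segment meets the rule's conditions; no change.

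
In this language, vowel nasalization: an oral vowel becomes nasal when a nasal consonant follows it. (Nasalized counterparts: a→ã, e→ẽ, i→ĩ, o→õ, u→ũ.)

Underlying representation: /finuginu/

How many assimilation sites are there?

2

/i/ before nasal /n/ → [ĩ]
/i/ before nasal /n/ → [ĩ]
2 segments change.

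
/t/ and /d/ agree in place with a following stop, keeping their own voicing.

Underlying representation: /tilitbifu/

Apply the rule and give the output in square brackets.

[tilipbifu]

/t/ before /b/ (labial) → [p]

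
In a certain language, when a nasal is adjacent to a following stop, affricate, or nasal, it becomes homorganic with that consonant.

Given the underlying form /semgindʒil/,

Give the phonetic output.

/m/ before /g/ (velar) → [ŋ]
/n/ before /dʒ/ (palatal) → [ɲ]

[seŋgiɲdʒil]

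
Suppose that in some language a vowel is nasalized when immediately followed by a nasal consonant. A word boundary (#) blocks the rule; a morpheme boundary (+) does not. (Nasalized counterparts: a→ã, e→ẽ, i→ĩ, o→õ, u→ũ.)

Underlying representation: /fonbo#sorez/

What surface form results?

/o/ before nasal /n/ → [õ]

[fõnbo#sorez]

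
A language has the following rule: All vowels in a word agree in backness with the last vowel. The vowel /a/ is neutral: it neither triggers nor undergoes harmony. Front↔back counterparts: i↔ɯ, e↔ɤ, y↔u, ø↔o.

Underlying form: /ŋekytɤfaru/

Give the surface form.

/e/ harmonizes with /u/ ([+back]) → [ɤ]
/y/ harmonizes with /u/ ([+back]) → [u]

[ŋɤkutɤfaru]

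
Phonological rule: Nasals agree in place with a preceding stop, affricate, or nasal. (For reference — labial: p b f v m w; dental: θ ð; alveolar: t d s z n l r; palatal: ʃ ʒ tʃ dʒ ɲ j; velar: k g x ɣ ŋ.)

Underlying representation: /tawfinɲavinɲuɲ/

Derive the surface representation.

[tawfinnavinnuɲ]

/ɲ/ after /n/ (alveolar) → [n]
/ɲ/ after /n/ (alveolar) → [n]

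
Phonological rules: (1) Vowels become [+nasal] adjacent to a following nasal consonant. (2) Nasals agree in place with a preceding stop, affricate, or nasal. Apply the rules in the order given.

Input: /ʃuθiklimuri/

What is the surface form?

[ʃuθiklĩmuri]

Rule 1: /i/ before nasal /m/ → [ĩ]
After rule 1: ʃuθiklĩmuri
Rule 2: no segment meets the rule's conditions; no change.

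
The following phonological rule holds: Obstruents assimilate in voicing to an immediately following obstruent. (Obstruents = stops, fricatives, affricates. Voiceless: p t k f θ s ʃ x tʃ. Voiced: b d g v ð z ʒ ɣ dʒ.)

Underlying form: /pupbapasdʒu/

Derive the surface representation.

/p/ before /b/ (voiced) → [b]
/s/ before /dʒ/ (voiced) → [z]

[pubbapazdʒu]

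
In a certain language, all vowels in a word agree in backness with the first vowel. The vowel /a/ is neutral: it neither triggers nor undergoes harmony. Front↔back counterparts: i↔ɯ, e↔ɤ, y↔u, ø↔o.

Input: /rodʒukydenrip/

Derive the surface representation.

/y/ harmonizes with /o/ ([+back]) → [u]
/e/ harmonizes with /o/ ([+back]) → [ɤ]
/i/ harmonizes with /o/ ([+back]) → [ɯ]

[rodʒukudɤnrɯp]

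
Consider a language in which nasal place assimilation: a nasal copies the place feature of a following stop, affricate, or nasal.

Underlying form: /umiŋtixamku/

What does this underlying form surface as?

/ŋ/ before /t/ (alveolar) → [n]
/m/ before /k/ (velar) → [ŋ]

[umintixaŋku]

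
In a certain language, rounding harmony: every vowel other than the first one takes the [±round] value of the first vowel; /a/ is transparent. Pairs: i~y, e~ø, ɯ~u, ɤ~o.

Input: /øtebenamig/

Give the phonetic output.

[øtøbønamyg]

/e/ harmonizes with /ø/ ([+round]) → [ø]
/e/ harmonizes with /ø/ ([+round]) → [ø]
/i/ harmonizes with /ø/ ([+round]) → [y]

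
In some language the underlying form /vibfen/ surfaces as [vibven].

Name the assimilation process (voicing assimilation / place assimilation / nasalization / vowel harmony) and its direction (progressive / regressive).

/f/→[v].
Each target copies a feature from the preceding segment, so the direction is progressive.

voicing assimilation, progressive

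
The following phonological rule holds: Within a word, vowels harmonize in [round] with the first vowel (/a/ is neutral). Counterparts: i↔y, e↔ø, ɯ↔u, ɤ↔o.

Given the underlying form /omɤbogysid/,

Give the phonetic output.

[omobogysyd]

/ɤ/ harmonizes with /o/ ([+round]) → [o]
/i/ harmonizes with /o/ ([+round]) → [y]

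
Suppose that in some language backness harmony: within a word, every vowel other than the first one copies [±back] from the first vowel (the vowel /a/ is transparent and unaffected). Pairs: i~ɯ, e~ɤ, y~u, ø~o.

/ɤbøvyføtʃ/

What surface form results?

[ɤbovufotʃ]

/ø/ harmonizes with /ɤ/ ([+back]) → [o]
/y/ harmonizes with /ɤ/ ([+back]) → [u]
/ø/ harmonizes with /ɤ/ ([+back]) → [o]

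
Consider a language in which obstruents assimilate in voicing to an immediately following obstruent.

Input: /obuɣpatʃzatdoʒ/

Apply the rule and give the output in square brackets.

/ɣ/ before /p/ (voiceless) → [x]
/tʃ/ before /z/ (voiced) → [dʒ]
/t/ before /d/ (voiced) → [d]

[obuxpadʒzaddoʒ]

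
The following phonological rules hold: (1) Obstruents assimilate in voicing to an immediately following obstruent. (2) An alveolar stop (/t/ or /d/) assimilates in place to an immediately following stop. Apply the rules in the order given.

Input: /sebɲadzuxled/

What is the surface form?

Rule 1: no segment meets the rule's conditions; no change.
After rule 1: sebɲadzuxled
Rule 2: no segment meets the rule's conditions; no change.

[sebɲadzuxled]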